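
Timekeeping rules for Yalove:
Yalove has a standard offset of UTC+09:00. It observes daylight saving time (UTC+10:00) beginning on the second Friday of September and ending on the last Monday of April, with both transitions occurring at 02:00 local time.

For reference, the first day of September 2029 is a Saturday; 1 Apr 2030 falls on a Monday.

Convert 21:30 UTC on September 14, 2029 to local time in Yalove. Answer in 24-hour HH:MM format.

07:30

1 September 2029 is a Saturday, so the first Friday is September 7 and the second is September 14.
1 April 2030 is a Monday, so Mondays fall on 1, 8, 15, 22, 29; the last is April 29.
At the standard offset (UTC+09:00), 21:30 UTC + 9h = 06:30 Yalove standard time (rolling into the next day, 15 September 2029).
Daylight saving runs 14 September 2029 – 29 April 2030; the standard-time date in Yalove, September 15, 2029, is inside that window, so Yalove is at UTC+10:00.
21:30 UTC + 10h = 07:30 local (rolling into the next day, 15 September 2029).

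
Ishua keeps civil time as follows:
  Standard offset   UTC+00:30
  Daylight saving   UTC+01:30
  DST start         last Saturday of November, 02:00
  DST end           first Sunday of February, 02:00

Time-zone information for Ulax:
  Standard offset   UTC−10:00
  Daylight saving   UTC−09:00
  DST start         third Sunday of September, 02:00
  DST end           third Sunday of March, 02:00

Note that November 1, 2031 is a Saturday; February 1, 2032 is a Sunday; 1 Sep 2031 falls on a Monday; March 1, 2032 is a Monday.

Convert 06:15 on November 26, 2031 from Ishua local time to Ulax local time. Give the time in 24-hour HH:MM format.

1 November 2031 is a Saturday, so Saturdays fall on 1, 8, 15, 22, 29; the last is November 29.
1 February 2032 is a Sunday, so the first Sunday is February 1.
November 26, 2031 does not fall between 29 November 2031 and 1 February 2032, so daylight saving is not in effect and Ishua is at UTC+00:30.
06:15 Ishua − 0h30m = 05:45 UTC.
1 September 2031 is a Monday, so the first Sunday is September 7 and the third is September 21.
1 March 2032 is a Monday, so the first Sunday is March 7 and the third is March 21.
At the standard offset (UTC−10:00), 05:45 UTC − 10h = 19:45 Ulax standard time (rolling into the previous day, 25 November 2031).
The standard-time date in Ulax, November 25, 2031, falls between 21 September 2031 and 21 March 2032, so daylight saving is in effect and Ulax is at UTC−09:00.
05:45 UTC − 9h = 20:45 Ulax (rolling into the previous day, 25 November 2031).

20:45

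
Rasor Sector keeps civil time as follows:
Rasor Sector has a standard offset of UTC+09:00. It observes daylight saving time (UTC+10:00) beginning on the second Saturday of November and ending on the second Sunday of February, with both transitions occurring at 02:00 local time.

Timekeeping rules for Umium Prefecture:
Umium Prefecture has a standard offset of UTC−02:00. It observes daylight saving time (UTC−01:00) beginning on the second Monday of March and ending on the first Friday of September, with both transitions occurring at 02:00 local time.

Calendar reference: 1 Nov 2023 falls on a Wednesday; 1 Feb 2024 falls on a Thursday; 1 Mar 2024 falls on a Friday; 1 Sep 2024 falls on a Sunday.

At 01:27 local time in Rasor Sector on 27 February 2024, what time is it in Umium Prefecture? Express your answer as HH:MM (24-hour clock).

1 November 2023 is a Wednesday, so the first Saturday is November 4 and the second is November 11.
1 February 2024 is a Thursday, so the first Sunday is February 4 and the second is February 11.
27 February 2024 does not fall between 11 November 2023 and 11 February 2024, so daylight saving is not in effect and Rasor Sector is at UTC+09:00.
01:27 Rasor Sector − 9h = 16:27 UTC (rolling into the previous day, 26 February 2024).
1 March 2024 is a Friday, so the first Monday is March 4 and the second is March 11.
1 September 2024 is a Sunday, so the first Friday is September 6.
At the standard offset (UTC−02:00), 16:27 UTC − 2h = 14:27 Umium Prefecture standard time.
Daylight saving runs 11 March – 6 September; the standard-time date in Umium Prefecture, 26 February 2024, is outside that window, so Umium Prefecture is on standard time at UTC−02:00.
16:27 UTC − 2h = 14:27 Umium Prefecture.

14:27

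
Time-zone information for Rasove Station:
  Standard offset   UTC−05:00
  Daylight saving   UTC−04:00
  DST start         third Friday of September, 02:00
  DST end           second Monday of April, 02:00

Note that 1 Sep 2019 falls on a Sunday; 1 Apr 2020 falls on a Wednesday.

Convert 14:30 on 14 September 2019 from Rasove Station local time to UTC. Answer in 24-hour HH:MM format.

1 September 2019 is a Sunday, so the first Friday is September 6 and the third is September 20.
1 April 2020 is a Wednesday, so the first Monday is April 6 and the second is April 13.
14 September 2019 is outside the daylight-saving period (20 September 2019 – 13 April 2020), so Rasove Station is on standard time, UTC−05:00.
14:30 local + 5h = 19:30 UTC.

19:30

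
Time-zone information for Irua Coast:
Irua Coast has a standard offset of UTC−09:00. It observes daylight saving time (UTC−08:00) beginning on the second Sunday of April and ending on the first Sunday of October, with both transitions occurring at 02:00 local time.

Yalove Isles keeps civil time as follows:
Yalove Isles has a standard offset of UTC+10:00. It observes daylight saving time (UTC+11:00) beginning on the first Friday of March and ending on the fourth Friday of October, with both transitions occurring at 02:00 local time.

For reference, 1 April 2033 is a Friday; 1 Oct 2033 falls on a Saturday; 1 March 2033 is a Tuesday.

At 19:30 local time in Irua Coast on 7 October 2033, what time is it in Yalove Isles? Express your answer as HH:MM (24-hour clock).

15:30

1 April 2033 is a Friday, so the first Sunday is April 3 and the second is April 10.
1 October 2033 is a Saturday, so the first Sunday is October 2.
7 October 2033 does not fall between 10 April and 2 October, so daylight saving is not in effect and Irua Coast is at UTC−09:00.
19:30 Irua Coast + 9h = 04:30 UTC (rolling into the next day, 8 October 2033).
1 March 2033 is a Tuesday, so the first Friday is March 4.
1 October 2033 is a Saturday, so the first Friday is October 7 and the fourth is October 28.
At the standard offset (UTC+10:00), 04:30 UTC + 10h = 14:30 Yalove Isles standard time.
The standard-time date in Yalove Isles, 8 October 2033, lies within the daylight-saving period (4 March – 28 October), so Yalove Isles is on daylight time, UTC+11:00.
04:30 UTC + 11h = 15:30 Yalove Isles.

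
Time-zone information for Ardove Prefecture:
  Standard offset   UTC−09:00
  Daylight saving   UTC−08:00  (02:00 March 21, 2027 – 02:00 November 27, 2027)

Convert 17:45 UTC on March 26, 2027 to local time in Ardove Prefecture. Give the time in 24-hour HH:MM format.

09:45

At the standard offset (UTC−09:00), 17:45 UTC − 9h = 08:45 Ardove Prefecture standard time.
The standard-time date in Ardove Prefecture, March 26, 2027, lies within the daylight-saving period (21 March – 27 November), so Ardove Prefecture is on daylight time, UTC−08:00.
17:45 UTC − 8h = 09:45 local.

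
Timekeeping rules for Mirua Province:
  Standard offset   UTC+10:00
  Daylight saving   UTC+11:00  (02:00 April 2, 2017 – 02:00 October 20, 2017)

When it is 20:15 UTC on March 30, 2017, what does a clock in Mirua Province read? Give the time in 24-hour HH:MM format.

06:15

At the standard offset (UTC+10:00), 20:15 UTC + 10h = 06:15 Mirua Province standard time (rolling into the next day, 31 March 2017).
The standard-time date in Mirua Province, March 31, 2017, does not fall between 2 April and 20 October, so daylight saving is not in effect and Mirua Province is at UTC+10:00.
20:15 UTC + 10h = 06:15 local (rolling into the next day, 31 March 2017).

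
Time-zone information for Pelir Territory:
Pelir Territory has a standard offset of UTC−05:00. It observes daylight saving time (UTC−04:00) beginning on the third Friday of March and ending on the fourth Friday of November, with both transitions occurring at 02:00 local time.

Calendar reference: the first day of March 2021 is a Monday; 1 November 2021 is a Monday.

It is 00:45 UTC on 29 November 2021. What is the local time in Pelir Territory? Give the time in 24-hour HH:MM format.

1 March 2021 is a Monday, so the first Friday is March 5 and the third is March 19.
1 November 2021 is a Monday, so the first Friday is November 5 and the fourth is November 26.
At the standard offset (UTC−05:00), 00:45 UTC − 5h = 19:45 Pelir Territory standard time (rolling into the previous day, 28 November 2021).
Daylight saving runs 19 March – 26 November; the standard-time date in Pelir Territory, 28 November 2021, is outside that window, so Pelir Territory is on standard time at UTC−05:00.
00:45 UTC − 5h = 19:45 local (rolling into the previous day, 28 November 2021).

19:45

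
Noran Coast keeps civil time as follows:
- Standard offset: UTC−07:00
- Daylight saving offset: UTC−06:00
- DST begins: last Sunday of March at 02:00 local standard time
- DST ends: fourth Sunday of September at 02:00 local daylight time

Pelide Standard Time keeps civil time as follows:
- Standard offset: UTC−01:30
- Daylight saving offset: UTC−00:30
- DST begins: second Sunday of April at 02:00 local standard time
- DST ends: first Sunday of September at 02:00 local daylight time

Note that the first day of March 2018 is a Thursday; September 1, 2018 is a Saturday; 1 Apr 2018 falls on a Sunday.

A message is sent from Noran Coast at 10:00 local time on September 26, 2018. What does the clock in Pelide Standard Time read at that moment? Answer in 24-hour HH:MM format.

15:30

1 March 2018 is a Thursday, so Sundays fall on 4, 11, 18, 25; the last is March 25.
1 September 2018 is a Saturday, so the first Sunday is September 2 and the fourth is September 23.
September 26, 2018 is outside the daylight-saving period (25 March – 23 September), so Noran Coast is on standard time, UTC−07:00.
10:00 Noran Coast + 7h = 17:00 UTC.
1 April 2018 is a Sunday, so the first Sunday is April 1 and the second is April 8.
1 September 2018 is a Saturday, so the first Sunday is September 2.
At the standard offset (UTC−01:30), 17:00 UTC − 1h30m = 15:30 Pelide Standard Time standard time.
Daylight saving runs 8 April – 2 September; the standard-time date in Pelide Standard Time, September 26, 2018, is outside that window, so Pelide Standard Time is on standard time at UTC−01:30.
17:00 UTC − 1h30m = 15:30 Pelide Standard Time.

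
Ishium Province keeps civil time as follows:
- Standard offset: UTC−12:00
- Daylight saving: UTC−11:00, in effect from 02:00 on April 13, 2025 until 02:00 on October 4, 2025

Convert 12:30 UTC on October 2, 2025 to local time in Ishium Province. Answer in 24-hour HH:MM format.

01:30

At the standard offset (UTC−12:00), 12:30 UTC − 12h = 00:30 Ishium Province standard time.
The standard-time date in Ishium Province, October 2, 2025, lies within the daylight-saving period (13 April – 4 October), so Ishium Province is on daylight time, UTC−11:00.
12:30 UTC − 11h = 01:30 local.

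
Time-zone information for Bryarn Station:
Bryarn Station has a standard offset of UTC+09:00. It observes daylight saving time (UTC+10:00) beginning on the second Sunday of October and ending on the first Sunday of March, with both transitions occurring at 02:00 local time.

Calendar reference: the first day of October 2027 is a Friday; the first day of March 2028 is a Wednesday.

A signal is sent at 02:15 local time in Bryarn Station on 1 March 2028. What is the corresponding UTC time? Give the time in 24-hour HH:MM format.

16:15

1 October 2027 is a Friday, so the first Sunday is October 3 and the second is October 10.
1 March 2028 is a Wednesday, so the first Sunday is March 5.
1 March 2028 lies within the daylight-saving period (10 October 2027 – 5 March 2028), so Bryarn Station is on daylight time, UTC+10:00.
02:15 local − 10h = 16:15 UTC (rolling into the previous day, 29 February 2028).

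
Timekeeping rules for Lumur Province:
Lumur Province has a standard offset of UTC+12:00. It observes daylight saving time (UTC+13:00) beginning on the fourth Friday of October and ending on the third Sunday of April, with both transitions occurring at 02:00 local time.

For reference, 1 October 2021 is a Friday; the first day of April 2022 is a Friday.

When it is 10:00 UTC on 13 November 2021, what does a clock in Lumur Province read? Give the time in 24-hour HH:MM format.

1 October 2021 is a Friday, so the first Friday is October 1 and the fourth is October 22.
1 April 2022 is a Friday, so the first Sunday is April 3 and the third is April 17.
At the standard offset (UTC+12:00), 10:00 UTC + 12h = 22:00 Lumur Province standard time.
The standard-time date in Lumur Province, 13 November 2021, lies within the daylight-saving period (22 October 2021 – 17 April 2022), so Lumur Province is on daylight time, UTC+13:00.
10:00 UTC + 13h = 23:00 local.

23:00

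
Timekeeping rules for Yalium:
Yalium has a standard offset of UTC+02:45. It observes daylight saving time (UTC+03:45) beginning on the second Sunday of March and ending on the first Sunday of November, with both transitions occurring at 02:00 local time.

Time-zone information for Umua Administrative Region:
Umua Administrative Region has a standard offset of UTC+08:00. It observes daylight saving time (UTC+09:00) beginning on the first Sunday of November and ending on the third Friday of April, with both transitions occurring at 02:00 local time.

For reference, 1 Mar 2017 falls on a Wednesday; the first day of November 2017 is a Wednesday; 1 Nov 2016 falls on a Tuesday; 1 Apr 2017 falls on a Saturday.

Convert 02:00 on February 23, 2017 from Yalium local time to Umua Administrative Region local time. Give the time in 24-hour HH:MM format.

1 March 2017 is a Wednesday, so the first Sunday is March 5 and the second is March 12.
1 November 2017 is a Wednesday, so the first Sunday is November 5.
February 23, 2017 does not fall between 12 March and 5 November, so daylight saving is not in effect and Yalium is at UTC+02:45.
02:00 Yalium − 2h45m = 23:15 UTC (rolling into the previous day, 22 February 2017).
1 November 2016 is a Tuesday, so the first Sunday is November 6.
1 April 2017 is a Saturday, so the first Friday is April 7 and the third is April 21.
At the standard offset (UTC+08:00), 23:15 UTC + 8h = 07:15 Umua Administrative Region standard time (rolling into the next day, 23 February 2017).
The standard-time date in Umua Administrative Region, February 23, 2017, lies within the daylight-saving period (6 November 2016 – 21 April 2017), so Umua Administrative Region is on daylight time, UTC+09:00.
23:15 UTC + 9h = 08:15 Umua Administrative Region (rolling into the next day, 23 February 2017).

08:15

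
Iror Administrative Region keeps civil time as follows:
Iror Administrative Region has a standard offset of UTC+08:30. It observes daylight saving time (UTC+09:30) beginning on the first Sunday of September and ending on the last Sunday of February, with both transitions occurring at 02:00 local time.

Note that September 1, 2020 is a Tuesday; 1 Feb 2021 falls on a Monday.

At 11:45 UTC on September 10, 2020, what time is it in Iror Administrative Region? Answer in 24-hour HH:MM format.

1 September 2020 is a Tuesday, so the first Sunday is September 6.
1 February 2021 is a Monday, so Sundays fall on 7, 14, 21, 28; the last is February 28.
At the standard offset (UTC+08:30), 11:45 UTC + 8h30m = 20:15 Iror Administrative Region standard time.
The standard-time date in Iror Administrative Region, September 10, 2020, falls between 6 September 2020 and 28 February 2021, so daylight saving is in effect and Iror Administrative Region is at UTC+09:30.
11:45 UTC + 9h30m = 21:15 local.

21:15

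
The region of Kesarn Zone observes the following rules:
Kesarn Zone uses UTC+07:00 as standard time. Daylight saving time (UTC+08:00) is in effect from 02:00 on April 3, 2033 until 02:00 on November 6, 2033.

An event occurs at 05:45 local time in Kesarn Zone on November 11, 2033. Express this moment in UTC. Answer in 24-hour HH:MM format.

November 11, 2033 does not fall between 3 April and 6 November, so daylight saving is not in effect and Kesarn Zone is at UTC+07:00.
05:45 local − 7h = 22:45 UTC (rolling into the previous day, 10 November 2033).

22:45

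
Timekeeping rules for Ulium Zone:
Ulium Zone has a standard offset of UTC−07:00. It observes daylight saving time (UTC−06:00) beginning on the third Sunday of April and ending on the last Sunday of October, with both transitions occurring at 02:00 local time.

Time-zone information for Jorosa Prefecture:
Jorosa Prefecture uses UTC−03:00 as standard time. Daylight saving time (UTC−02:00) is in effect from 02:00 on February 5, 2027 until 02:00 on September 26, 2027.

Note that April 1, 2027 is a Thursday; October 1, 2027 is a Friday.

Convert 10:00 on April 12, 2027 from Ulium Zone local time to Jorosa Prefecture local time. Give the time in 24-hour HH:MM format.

1 April 2027 is a Thursday, so the first Sunday is April 4 and the third is April 18.
1 October 2027 is a Friday, so Sundays fall on 3, 10, 17, 24, 31; the last is October 31.
Daylight saving runs 18 April – 31 October; April 12, 2027 is outside that window, so Ulium Zone is on standard time at UTC−07:00.
10:00 Ulium Zone + 7h = 17:00 UTC.
At the standard offset (UTC−03:00), 17:00 UTC − 3h = 14:00 Jorosa Prefecture standard time.
The standard-time date in Jorosa Prefecture, April 12, 2027, falls between 5 February and 26 September, so daylight saving is in effect and Jorosa Prefecture is at UTC−02:00.
17:00 UTC − 2h = 15:00 Jorosa Prefecture.

15:00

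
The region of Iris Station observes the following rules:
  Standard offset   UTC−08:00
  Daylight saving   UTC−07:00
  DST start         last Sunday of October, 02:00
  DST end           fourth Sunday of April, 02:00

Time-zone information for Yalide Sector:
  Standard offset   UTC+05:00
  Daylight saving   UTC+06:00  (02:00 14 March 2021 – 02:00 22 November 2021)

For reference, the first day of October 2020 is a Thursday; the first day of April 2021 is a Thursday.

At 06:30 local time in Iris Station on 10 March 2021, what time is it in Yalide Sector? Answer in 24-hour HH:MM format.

18:30

1 October 2020 is a Thursday, so Sundays fall on 4, 11, 18, 25; the last is October 25.
1 April 2021 is a Thursday, so the first Sunday is April 4 and the fourth is April 25.
Daylight saving runs 25 October 2020 – 25 April 2021; 10 March 2021 is inside that window, so Iris Station is at UTC−07:00.
06:30 Iris Station + 7h = 13:30 UTC.
At the standard offset (UTC+05:00), 13:30 UTC + 5h = 18:30 Yalide Sector standard time.
Daylight saving runs 14 March – 22 November; the standard-time date in Yalide Sector, 10 March 2021, is outside that window, so Yalide Sector is on standard time at UTC+05:00.
13:30 UTC + 5h = 18:30 Yalide Sector.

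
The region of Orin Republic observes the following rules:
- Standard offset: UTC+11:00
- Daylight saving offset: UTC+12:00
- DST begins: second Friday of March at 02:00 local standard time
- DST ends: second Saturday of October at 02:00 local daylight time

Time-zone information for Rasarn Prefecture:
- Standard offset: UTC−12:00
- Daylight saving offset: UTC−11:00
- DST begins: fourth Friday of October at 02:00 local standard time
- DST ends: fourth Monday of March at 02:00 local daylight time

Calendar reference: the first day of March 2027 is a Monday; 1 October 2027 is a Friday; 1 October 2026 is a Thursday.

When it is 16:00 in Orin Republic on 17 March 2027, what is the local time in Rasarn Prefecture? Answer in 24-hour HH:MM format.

17:00

1 March 2027 is a Monday, so the first Friday is March 5 and the second is March 12.
1 October 2027 is a Friday, so the first Saturday is October 2 and the second is October 9.
Daylight saving runs 12 March – 9 October; 17 March 2027 is inside that window, so Orin Republic is at UTC+12:00.
16:00 Orin Republic − 12h = 04:00 UTC.
1 October 2026 is a Thursday, so the first Friday is October 2 and the fourth is October 23.
1 March 2027 is a Monday, so the first Monday is March 1 and the fourth is March 22.
At the standard offset (UTC−12:00), 04:00 UTC − 12h = 16:00 Rasarn Prefecture standard time (rolling into the previous day, 16 March 2027).
The standard-time date in Rasarn Prefecture, 16 March 2027, lies within the daylight-saving period (23 October 2026 – 22 March 2027), so Rasarn Prefecture is on daylight time, UTC−11:00.
04:00 UTC − 11h = 17:00 Rasarn Prefecture (rolling into the previous day, 16 March 2027).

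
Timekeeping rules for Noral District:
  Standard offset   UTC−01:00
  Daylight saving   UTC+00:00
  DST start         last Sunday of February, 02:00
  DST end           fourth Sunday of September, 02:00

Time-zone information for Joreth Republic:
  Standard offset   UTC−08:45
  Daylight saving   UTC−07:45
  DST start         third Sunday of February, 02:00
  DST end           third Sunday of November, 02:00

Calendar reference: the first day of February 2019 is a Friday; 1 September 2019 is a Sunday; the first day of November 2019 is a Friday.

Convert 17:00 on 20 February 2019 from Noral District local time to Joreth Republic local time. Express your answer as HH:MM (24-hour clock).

1 February 2019 is a Friday, so Sundays fall on 3, 10, 17, 24; the last is February 24.
1 September 2019 is a Sunday, so the first Sunday is September 1 and the fourth is September 22.
Daylight saving runs 24 February – 22 September; 20 February 2019 is outside that window, so Noral District is on standard time at UTC−01:00.
17:00 Noral District + 1h = 18:00 UTC.
1 February 2019 is a Friday, so the first Sunday is February 3 and the third is February 17.
1 November 2019 is a Friday, so the first Sunday is November 3 and the third is November 17.
At the standard offset (UTC−08:45), 18:00 UTC − 8h45m = 09:15 Joreth Republic standard time.
Daylight saving runs 17 February – 17 November; the standard-time date in Joreth Republic, 20 February 2019, is inside that window, so Joreth Republic is at UTC−07:45.
18:00 UTC − 7h45m = 10:15 Joreth Republic.

10:15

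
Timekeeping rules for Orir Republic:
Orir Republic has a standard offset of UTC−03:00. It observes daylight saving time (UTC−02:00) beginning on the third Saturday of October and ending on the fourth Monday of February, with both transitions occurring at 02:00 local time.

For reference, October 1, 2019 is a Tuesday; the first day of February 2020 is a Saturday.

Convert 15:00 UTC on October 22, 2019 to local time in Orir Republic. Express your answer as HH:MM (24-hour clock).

1 October 2019 is a Tuesday, so the first Saturday is October 5 and the third is October 19.
1 February 2020 is a Saturday, so the first Monday is February 3 and the fourth is February 24.
At the standard offset (UTC−03:00), 15:00 UTC − 3h = 12:00 Orir Republic standard time.
Daylight saving runs 19 October 2019 – 24 February 2020; the standard-time date in Orir Republic, October 22, 2019, is inside that window, so Orir Republic is at UTC−02:00.
15:00 UTC − 2h = 13:00 local.

13:00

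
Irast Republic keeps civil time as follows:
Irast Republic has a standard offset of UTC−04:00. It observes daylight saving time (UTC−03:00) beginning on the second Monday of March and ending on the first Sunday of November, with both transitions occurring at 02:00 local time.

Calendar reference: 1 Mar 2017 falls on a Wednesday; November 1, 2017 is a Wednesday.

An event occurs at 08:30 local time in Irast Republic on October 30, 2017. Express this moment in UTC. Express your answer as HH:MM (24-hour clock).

11:30

1 March 2017 is a Wednesday, so the first Monday is March 6 and the second is March 13.
1 November 2017 is a Wednesday, so the first Sunday is November 5.
Daylight saving runs 13 March – 5 November; October 30, 2017 is inside that window, so Irast Republic is at UTC−03:00.
08:30 local + 3h = 11:30 UTC.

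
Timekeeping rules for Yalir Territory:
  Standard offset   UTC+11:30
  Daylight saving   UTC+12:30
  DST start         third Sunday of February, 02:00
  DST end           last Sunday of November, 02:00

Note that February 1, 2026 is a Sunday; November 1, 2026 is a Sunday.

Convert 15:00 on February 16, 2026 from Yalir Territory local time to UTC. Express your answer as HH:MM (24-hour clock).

1 February 2026 is a Sunday, so the first Sunday is February 1 and the third is February 15.
1 November 2026 is a Sunday, so Sundays fall on 1, 8, 15, 22, 29; the last is November 29.
Daylight saving runs 15 February – 29 November; February 16, 2026 is inside that window, so Yalir Territory is at UTC+12:30.
15:00 local − 12h30m = 02:30 UTC.

02:30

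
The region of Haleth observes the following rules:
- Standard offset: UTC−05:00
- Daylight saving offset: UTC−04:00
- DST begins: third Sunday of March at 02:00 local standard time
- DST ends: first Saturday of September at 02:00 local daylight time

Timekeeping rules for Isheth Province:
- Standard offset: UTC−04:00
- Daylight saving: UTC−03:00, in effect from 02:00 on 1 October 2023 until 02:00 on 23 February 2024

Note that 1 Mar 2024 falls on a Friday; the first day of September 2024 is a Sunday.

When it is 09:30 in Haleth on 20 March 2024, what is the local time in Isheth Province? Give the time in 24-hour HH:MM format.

09:30

1 March 2024 is a Friday, so the first Sunday is March 3 and the third is March 17.
1 September 2024 is a Sunday, so the first Saturday is September 7.
20 March 2024 lies within the daylight-saving period (17 March – 7 September), so Haleth is on daylight time, UTC−04:00.
09:30 Haleth + 4h = 13:30 UTC.
At the standard offset (UTC−04:00), 13:30 UTC − 4h = 09:30 Isheth Province standard time.
The standard-time date in Isheth Province, 20 March 2024, does not fall between 1 October 2023 and 23 February 2024, so daylight saving is not in effect and Isheth Province is at UTC−04:00.
13:30 UTC − 4h = 09:30 Isheth Province.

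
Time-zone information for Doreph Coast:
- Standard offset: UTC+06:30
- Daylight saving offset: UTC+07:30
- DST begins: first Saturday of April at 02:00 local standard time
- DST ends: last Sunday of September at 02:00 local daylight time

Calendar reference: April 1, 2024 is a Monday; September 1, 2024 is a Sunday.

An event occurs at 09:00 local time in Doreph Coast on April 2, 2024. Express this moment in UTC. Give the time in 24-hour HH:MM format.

1 April 2024 is a Monday, so the first Saturday is April 6.
1 September 2024 is a Sunday, so Sundays fall on 1, 8, 15, 22, 29; the last is September 29.
April 2, 2024 does not fall between 6 April and 29 September, so daylight saving is not in effect and Doreph Coast is at UTC+06:30.
09:00 local − 6h30m = 02:30 UTC.

02:30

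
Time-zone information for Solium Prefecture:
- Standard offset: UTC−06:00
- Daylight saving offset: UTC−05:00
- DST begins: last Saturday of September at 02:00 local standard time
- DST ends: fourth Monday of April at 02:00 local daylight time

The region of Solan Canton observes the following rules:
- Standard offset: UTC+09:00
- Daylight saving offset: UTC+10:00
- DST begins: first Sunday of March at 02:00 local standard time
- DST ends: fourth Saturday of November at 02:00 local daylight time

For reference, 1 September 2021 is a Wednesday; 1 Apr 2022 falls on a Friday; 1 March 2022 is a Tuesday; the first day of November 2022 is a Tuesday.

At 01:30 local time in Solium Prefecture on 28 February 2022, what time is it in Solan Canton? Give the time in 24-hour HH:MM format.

15:30

1 September 2021 is a Wednesday, so Saturdays fall on 4, 11, 18, 25; the last is September 25.
1 April 2022 is a Friday, so the first Monday is April 4 and the fourth is April 25.
Daylight saving runs 25 September 2021 – 25 April 2022; 28 February 2022 is inside that window, so Solium Prefecture is at UTC−05:00.
01:30 Solium Prefecture + 5h = 06:30 UTC.
1 March 2022 is a Tuesday, so the first Sunday is March 6.
1 November 2022 is a Tuesday, so the first Saturday is November 5 and the fourth is November 26.
At the standard offset (UTC+09:00), 06:30 UTC + 9h = 15:30 Solan Canton standard time.
The standard-time date in Solan Canton, 28 February 2022, is outside the daylight-saving period (6 March – 26 November), so Solan Canton is on standard time, UTC+09:00.
06:30 UTC + 9h = 15:30 Solan Canton.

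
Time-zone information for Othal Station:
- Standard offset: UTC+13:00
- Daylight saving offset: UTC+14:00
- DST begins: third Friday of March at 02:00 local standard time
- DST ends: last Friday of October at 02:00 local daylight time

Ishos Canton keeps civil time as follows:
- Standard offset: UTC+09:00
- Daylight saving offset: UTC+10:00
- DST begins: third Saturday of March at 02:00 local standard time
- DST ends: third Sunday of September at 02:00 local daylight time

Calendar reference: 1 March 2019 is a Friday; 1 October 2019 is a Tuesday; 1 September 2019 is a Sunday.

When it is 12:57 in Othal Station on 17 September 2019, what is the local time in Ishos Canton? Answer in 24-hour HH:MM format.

07:57

1 March 2019 is a Friday, so the first Friday is March 1 and the third is March 15.
1 October 2019 is a Tuesday, so Fridays fall on 4, 11, 18, 25; the last is October 25.
17 September 2019 lies within the daylight-saving period (15 March – 25 October), so Othal Station is on daylight time, UTC+14:00.
12:57 Othal Station − 14h = 22:57 UTC (rolling into the previous day, 16 September 2019).
1 March 2019 is a Friday, so the first Saturday is March 2 and the third is March 16.
1 September 2019 is a Sunday, so the first Sunday is September 1 and the third is September 15.
At the standard offset (UTC+09:00), 22:57 UTC + 9h = 07:57 Ishos Canton standard time (rolling into the next day, 17 September 2019).
The standard-time date in Ishos Canton, 17 September 2019, does not fall between 16 March and 15 September, so daylight saving is not in effect and Ishos Canton is at UTC+09:00.
22:57 UTC + 9h = 07:57 Ishos Canton (rolling into the next day, 17 September 2019).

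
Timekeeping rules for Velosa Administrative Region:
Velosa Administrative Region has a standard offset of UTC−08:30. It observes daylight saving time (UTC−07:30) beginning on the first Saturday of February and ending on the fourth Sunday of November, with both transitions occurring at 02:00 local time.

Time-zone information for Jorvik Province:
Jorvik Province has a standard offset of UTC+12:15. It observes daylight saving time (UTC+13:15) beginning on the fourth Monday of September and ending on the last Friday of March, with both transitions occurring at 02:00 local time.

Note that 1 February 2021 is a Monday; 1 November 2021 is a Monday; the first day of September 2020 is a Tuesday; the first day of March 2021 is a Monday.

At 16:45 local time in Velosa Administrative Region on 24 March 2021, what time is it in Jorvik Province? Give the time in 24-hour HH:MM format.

1 February 2021 is a Monday, so the first Saturday is February 6.
1 November 2021 is a Monday, so the first Sunday is November 7 and the fourth is November 28.
Daylight saving runs 6 February – 28 November; 24 March 2021 is inside that window, so Velosa Administrative Region is at UTC−07:30.
16:45 Velosa Administrative Region + 7h30m = 00:15 UTC (rolling into the next day, 25 March 2021).
1 September 2020 is a Tuesday, so the first Monday is September 7 and the fourth is September 28.
1 March 2021 is a Monday, so Fridays fall on 5, 12, 19, 26; the last is March 26.
At the standard offset (UTC+12:15), 00:15 UTC + 12h15m = 12:30 Jorvik Province standard time.
The standard-time date in Jorvik Province, 25 March 2021, lies within the daylight-saving period (28 September 2020 – 26 March 2021), so Jorvik Province is on daylight time, UTC+13:15.
00:15 UTC + 13h15m = 13:30 Jorvik Province.

13:30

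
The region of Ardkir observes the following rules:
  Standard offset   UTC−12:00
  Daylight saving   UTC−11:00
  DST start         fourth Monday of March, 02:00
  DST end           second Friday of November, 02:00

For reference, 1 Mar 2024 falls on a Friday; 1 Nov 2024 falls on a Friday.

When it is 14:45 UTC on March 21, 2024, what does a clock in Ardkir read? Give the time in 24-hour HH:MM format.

02:45

1 March 2024 is a Friday, so the first Monday is March 4 and the fourth is March 25.
1 November 2024 is a Friday, so the first Friday is November 1 and the second is November 8.
At the standard offset (UTC−12:00), 14:45 UTC − 12h = 02:45 Ardkir standard time.
Daylight saving runs 25 March – 8 November; the standard-time date in Ardkir, March 21, 2024, is outside that window, so Ardkir is on standard time at UTC−12:00.
14:45 UTC − 12h = 02:45 local.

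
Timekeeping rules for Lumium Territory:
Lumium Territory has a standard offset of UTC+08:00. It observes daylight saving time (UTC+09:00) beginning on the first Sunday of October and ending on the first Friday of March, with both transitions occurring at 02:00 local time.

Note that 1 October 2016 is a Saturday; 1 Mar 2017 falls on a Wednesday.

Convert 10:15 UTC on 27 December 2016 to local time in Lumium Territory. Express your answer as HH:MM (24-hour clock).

19:15

1 October 2016 is a Saturday, so the first Sunday is October 2.
1 March 2017 is a Wednesday, so the first Friday is March 3.
At the standard offset (UTC+08:00), 10:15 UTC + 8h = 18:15 Lumium Territory standard time.
The standard-time date in Lumium Territory, 27 December 2016, falls between 2 October 2016 and 3 March 2017, so daylight saving is in effect and Lumium Territory is at UTC+09:00.
10:15 UTC + 9h = 19:15 local.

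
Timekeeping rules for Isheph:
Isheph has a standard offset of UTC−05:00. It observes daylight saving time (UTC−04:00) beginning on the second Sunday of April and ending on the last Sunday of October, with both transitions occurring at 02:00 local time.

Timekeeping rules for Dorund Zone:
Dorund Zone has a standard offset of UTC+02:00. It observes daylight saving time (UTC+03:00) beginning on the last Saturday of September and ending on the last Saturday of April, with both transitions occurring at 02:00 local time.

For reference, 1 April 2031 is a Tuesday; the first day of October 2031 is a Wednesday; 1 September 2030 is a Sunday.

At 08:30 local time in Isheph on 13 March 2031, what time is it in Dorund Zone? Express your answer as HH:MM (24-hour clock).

1 April 2031 is a Tuesday, so the first Sunday is April 6 and the second is April 13.
1 October 2031 is a Wednesday, so Sundays fall on 5, 12, 19, 26; the last is October 26.
Daylight saving runs 13 April – 26 October; 13 March 2031 is outside that window, so Isheph is on standard time at UTC−05:00.
08:30 Isheph + 5h = 13:30 UTC.
1 September 2030 is a Sunday, so Saturdays fall on 7, 14, 21, 28; the last is September 28.
1 April 2031 is a Tuesday, so Saturdays fall on 5, 12, 19, 26; the last is April 26.
At the standard offset (UTC+02:00), 13:30 UTC + 2h = 15:30 Dorund Zone standard time.
The standard-time date in Dorund Zone, 13 March 2031, lies within the daylight-saving period (28 September 2030 – 26 April 2031), so Dorund Zone is on daylight time, UTC+03:00.
13:30 UTC + 3h = 16:30 Dorund Zone.

16:30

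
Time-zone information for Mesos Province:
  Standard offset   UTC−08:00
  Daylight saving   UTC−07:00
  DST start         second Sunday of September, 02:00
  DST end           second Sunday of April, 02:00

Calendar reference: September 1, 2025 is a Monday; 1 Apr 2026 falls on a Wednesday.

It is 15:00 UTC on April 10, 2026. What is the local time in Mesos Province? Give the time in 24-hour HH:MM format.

08:00

1 September 2025 is a Monday, so the first Sunday is September 7 and the second is September 14.
1 April 2026 is a Wednesday, so the first Sunday is April 5 and the second is April 12.
At the standard offset (UTC−08:00), 15:00 UTC − 8h = 07:00 Mesos Province standard time.
The standard-time date in Mesos Province, April 10, 2026, lies within the daylight-saving period (14 September 2025 – 12 April 2026), so Mesos Province is on daylight time, UTC−07:00.
15:00 UTC − 7h = 08:00 local.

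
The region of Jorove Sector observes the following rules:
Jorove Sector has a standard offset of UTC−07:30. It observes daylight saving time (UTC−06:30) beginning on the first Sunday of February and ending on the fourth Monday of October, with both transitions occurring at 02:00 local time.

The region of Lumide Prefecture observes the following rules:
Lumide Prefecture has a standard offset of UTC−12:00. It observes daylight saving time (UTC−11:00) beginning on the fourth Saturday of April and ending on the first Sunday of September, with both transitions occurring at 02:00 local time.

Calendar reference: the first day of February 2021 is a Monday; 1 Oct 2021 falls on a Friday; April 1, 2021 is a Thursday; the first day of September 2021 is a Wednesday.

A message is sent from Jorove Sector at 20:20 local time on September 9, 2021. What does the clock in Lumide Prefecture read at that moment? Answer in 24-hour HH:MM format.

14:50

1 February 2021 is a Monday, so the first Sunday is February 7.
1 October 2021 is a Friday, so the first Monday is October 4 and the fourth is October 25.
September 9, 2021 falls between 7 February and 25 October, so daylight saving is in effect and Jorove Sector is at UTC−06:30.
20:20 Jorove Sector + 6h30m = 02:50 UTC (rolling into the next day, 10 September 2021).
1 April 2021 is a Thursday, so the first Saturday is April 3 and the fourth is April 24.
1 September 2021 is a Wednesday, so the first Sunday is September 5.
At the standard offset (UTC−12:00), 02:50 UTC − 12h = 14:50 Lumide Prefecture standard time (rolling into the previous day, 9 September 2021).
Daylight saving runs 24 April – 5 September; the standard-time date in Lumide Prefecture, September 9, 2021, is outside that window, so Lumide Prefecture is on standard time at UTC−12:00.
02:50 UTC − 12h = 14:50 Lumide Prefecture (rolling into the previous day, 9 September 2021).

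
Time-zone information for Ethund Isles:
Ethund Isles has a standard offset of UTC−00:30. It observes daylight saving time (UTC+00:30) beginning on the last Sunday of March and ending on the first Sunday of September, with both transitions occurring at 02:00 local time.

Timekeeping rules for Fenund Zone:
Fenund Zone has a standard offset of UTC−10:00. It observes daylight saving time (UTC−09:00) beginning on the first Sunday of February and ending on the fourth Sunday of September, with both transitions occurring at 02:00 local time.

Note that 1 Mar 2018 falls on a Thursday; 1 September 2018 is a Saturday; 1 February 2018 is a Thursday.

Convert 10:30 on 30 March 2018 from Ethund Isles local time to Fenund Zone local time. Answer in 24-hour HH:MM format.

1 March 2018 is a Thursday, so Sundays fall on 4, 11, 18, 25; the last is March 25.
1 September 2018 is a Saturday, so the first Sunday is September 2.
30 March 2018 lies within the daylight-saving period (25 March – 2 September), so Ethund Isles is on daylight time, UTC+00:30.
10:30 Ethund Isles − 0h30m = 10:00 UTC.
1 February 2018 is a Thursday, so the first Sunday is February 4.
1 September 2018 is a Saturday, so the first Sunday is September 2 and the fourth is September 23.
At the standard offset (UTC−10:00), 10:00 UTC − 10h = 00:00 Fenund Zone standard time.
Daylight saving runs 4 February – 23 September; the standard-time date in Fenund Zone, 30 March 2018, is inside that window, so Fenund Zone is at UTC−09:00.
10:00 UTC − 9h = 01:00 Fenund Zone.

01:00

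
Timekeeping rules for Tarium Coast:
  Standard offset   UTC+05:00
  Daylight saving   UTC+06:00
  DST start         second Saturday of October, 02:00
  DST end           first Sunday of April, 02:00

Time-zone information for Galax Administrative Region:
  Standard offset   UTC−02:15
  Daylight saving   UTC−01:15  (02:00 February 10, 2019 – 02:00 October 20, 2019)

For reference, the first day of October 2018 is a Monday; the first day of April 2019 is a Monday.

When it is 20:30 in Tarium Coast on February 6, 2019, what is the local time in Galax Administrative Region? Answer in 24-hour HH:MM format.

1 October 2018 is a Monday, so the first Saturday is October 6 and the second is October 13.
1 April 2019 is a Monday, so the first Sunday is April 7.
Daylight saving runs 13 October 2018 – 7 April 2019; February 6, 2019 is inside that window, so Tarium Coast is at UTC+06:00.
20:30 Tarium Coast − 6h = 14:30 UTC.
At the standard offset (UTC−02:15), 14:30 UTC − 2h15m = 12:15 Galax Administrative Region standard time.
Daylight saving runs 10 February – 20 October; the standard-time date in Galax Administrative Region, February 6, 2019, is outside that window, so Galax Administrative Region is on standard time at UTC−02:15.
14:30 UTC − 2h15m = 12:15 Galax Administrative Region.

12:15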